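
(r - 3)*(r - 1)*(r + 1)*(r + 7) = r^4 + 4*r^3 - 22*r^2 - 4*r + 21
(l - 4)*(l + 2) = l^2 - 2*l - 8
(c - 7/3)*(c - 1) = c^2 - 10*c/3 + 7/3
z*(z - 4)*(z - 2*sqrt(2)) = z^3 - 4*z^2 - 2*sqrt(2)*z^2 + 8*sqrt(2)*z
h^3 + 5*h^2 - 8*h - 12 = (h - 2)*(h + 1)*(h + 6)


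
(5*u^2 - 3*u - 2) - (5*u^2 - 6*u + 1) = 3*u - 3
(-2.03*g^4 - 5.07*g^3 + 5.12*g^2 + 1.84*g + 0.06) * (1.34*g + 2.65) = -2.7202*g^5 - 12.1733*g^4 - 6.5747*g^3 + 16.0336*g^2 + 4.9564*g + 0.159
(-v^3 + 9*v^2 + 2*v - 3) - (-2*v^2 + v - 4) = -v^3 + 11*v^2 + v + 1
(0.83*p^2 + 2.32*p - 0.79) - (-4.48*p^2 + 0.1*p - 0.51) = 5.31*p^2 + 2.22*p - 0.28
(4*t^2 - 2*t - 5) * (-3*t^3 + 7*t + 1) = -12*t^5 + 6*t^4 + 43*t^3 - 10*t^2 - 37*t - 5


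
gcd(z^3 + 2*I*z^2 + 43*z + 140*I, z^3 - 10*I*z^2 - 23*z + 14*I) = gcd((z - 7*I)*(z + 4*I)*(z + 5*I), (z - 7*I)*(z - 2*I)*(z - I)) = z - 7*I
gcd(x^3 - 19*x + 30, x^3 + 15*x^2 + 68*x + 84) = 1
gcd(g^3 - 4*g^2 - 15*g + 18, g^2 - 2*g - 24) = g - 6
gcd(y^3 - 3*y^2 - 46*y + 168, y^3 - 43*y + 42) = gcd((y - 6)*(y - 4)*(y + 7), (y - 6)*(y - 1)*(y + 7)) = y^2 + y - 42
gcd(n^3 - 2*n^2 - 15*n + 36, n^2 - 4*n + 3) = n - 3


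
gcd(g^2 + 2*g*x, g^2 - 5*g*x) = g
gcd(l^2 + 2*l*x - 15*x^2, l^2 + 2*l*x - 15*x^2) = -l^2 - 2*l*x + 15*x^2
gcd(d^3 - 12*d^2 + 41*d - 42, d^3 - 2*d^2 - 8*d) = 1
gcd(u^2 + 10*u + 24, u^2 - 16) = u + 4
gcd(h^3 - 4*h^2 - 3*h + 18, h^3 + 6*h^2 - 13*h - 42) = h^2 - h - 6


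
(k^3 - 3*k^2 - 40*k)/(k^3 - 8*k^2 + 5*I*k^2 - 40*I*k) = (k + 5)/(k + 5*I)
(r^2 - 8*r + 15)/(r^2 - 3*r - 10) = (r - 3)/(r + 2)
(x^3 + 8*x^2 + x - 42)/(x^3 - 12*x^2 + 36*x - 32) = (x^2 + 10*x + 21)/(x^2 - 10*x + 16)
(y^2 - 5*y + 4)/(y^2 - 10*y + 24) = (y - 1)/(y - 6)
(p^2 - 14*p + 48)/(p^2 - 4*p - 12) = (p - 8)/(p + 2)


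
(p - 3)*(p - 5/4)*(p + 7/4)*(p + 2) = p^4 - p^3/2 - 139*p^2/16 - 13*p/16 + 105/8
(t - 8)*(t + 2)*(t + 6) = t^3 - 52*t - 96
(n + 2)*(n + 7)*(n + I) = n^3 + 9*n^2 + I*n^2 + 14*n + 9*I*n + 14*I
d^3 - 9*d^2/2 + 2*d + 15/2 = (d - 3)*(d - 5/2)*(d + 1)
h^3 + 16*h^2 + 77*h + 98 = (h + 2)*(h + 7)^2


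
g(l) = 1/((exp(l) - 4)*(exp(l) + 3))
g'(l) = -exp(l)/((exp(l) - 4)*(exp(l) + 3)^2) - exp(l)/((exp(l) - 4)^2*(exp(l) + 3)) = (1 - 2*exp(l))*exp(l)/(exp(4*l) - 2*exp(3*l) - 23*exp(2*l) + 24*exp(l) + 144)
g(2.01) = 0.03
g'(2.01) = -0.08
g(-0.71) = -0.08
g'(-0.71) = 0.00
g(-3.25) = -0.08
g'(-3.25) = 0.00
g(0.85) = -0.11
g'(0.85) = -0.11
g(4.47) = 0.00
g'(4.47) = -0.00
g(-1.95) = -0.08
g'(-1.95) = 0.00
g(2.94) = 0.00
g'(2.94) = -0.01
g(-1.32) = -0.08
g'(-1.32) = 0.00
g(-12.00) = -0.08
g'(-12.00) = 0.00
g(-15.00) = -0.08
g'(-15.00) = 0.00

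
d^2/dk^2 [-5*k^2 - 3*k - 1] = -10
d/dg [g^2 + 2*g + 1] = 2*g + 2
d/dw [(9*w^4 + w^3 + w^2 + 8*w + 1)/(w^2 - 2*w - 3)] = (18*w^5 - 53*w^4 - 112*w^3 - 19*w^2 - 8*w - 22)/(w^4 - 4*w^3 - 2*w^2 + 12*w + 9)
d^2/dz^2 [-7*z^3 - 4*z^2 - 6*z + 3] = -42*z - 8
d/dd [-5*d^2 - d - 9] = -10*d - 1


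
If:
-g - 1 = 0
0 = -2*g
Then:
No Solution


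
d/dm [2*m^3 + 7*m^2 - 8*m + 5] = 6*m^2 + 14*m - 8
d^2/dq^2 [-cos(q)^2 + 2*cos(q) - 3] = -2*cos(q) + 2*cos(2*q)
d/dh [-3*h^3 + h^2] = h*(2 - 9*h)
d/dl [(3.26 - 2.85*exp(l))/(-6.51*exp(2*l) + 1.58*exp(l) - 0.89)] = (-18.5535*exp(2*l) + 42.4452*exp(l) - 2.6143)*exp(l)/(42.3801*exp(4*l) - 20.5716*exp(3*l) + 14.0842*exp(2*l) - 2.8124*exp(l) + 0.7921)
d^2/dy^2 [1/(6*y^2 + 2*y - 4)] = (-9*y^2 - 3*y + (6*y + 1)^2 + 6)/(3*y^2 + y - 2)^3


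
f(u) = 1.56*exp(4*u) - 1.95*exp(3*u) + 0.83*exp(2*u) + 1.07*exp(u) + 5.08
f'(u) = 6.24*exp(4*u) - 5.85*exp(3*u) + 1.66*exp(2*u) + 1.07*exp(u)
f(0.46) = 10.93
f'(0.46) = 21.90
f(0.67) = 18.54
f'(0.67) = 55.78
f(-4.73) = 5.09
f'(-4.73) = 0.01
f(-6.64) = 5.08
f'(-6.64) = 0.00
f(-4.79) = 5.09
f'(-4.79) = 0.01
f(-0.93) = 5.55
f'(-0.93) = 0.47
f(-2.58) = 5.17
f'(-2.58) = 0.09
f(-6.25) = 5.08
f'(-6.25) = 0.00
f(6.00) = 41195129105.96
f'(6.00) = 164908281875.39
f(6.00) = 41195129105.96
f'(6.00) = 164908281875.39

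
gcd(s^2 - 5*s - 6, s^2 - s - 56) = 1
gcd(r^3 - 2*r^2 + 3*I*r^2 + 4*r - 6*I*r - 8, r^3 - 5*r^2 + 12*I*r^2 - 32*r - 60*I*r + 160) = r + 4*I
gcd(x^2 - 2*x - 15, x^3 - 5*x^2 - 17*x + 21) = x + 3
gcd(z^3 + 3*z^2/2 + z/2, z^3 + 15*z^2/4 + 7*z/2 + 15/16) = z + 1/2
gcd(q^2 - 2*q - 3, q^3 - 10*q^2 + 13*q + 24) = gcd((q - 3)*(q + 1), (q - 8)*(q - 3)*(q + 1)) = q^2 - 2*q - 3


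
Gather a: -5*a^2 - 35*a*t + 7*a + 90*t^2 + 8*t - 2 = -5*a^2 + a*(7 - 35*t) + 90*t^2 + 8*t - 2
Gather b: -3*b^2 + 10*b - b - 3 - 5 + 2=-3*b^2 + 9*b - 6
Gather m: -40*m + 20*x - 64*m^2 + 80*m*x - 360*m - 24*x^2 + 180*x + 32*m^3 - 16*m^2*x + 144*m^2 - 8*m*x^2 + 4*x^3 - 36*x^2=32*m^3 + m^2*(80 - 16*x) + m*(-8*x^2 + 80*x - 400) + 4*x^3 - 60*x^2 + 200*x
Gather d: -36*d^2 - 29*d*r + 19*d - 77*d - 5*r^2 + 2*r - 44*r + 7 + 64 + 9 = -36*d^2 + d*(-29*r - 58) - 5*r^2 - 42*r + 80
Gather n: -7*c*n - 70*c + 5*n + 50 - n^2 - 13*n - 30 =-70*c - n^2 + n*(-7*c - 8) + 20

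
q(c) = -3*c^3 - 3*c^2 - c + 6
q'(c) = -9*c^2 - 6*c - 1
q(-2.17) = 24.70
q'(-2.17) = -30.36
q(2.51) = -62.85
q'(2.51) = -72.76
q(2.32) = -49.93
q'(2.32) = -63.36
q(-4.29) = 191.94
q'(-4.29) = -140.90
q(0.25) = 5.52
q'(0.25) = -3.06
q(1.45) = -10.90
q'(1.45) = -28.62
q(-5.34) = 382.61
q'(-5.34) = -225.60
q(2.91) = -96.24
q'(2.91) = -94.67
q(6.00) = -756.00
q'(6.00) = -361.00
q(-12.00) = 4770.00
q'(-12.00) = -1225.00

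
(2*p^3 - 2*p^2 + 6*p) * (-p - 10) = -2*p^4 - 18*p^3 + 14*p^2 - 60*p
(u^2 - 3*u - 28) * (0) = 0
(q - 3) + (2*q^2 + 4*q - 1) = 2*q^2 + 5*q - 4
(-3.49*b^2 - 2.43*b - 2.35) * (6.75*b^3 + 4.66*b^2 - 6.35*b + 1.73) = -23.5575*b^5 - 32.6659*b^4 - 5.0248*b^3 - 1.5582*b^2 + 10.7186*b - 4.0655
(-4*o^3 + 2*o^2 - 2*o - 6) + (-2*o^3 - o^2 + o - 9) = -6*o^3 + o^2 - o - 15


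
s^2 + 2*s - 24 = (s - 4)*(s + 6)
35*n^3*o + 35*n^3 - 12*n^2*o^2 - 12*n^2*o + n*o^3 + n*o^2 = (-7*n + o)*(-5*n + o)*(n*o + n)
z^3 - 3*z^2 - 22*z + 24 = (z - 6)*(z - 1)*(z + 4)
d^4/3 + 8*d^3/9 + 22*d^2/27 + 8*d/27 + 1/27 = (d/3 + 1/3)*(d + 1/3)^2*(d + 1)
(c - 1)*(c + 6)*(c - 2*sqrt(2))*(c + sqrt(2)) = c^4 - sqrt(2)*c^3 + 5*c^3 - 10*c^2 - 5*sqrt(2)*c^2 - 20*c + 6*sqrt(2)*c + 24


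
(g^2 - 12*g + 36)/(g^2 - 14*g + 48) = (g - 6)/(g - 8)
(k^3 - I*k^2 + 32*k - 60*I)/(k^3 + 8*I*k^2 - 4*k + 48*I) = (k - 5*I)/(k + 4*I)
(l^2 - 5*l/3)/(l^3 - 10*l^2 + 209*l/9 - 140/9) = 3*l/(3*l^2 - 25*l + 28)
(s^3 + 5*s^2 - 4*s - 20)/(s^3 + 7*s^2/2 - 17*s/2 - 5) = 2*(s + 2)/(2*s + 1)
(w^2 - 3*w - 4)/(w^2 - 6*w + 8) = (w + 1)/(w - 2)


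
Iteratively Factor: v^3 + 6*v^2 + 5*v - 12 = (v + 3)*(v^2 + 3*v - 4) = (v + 3)*(v + 4)*(v - 1)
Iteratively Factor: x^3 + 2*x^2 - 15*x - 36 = (x + 3)*(x^2 - x - 12) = (x - 4)*(x + 3)*(x + 3)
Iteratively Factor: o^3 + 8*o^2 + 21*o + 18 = (o + 3)*(o^2 + 5*o + 6) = (o + 2)*(o + 3)*(o + 3)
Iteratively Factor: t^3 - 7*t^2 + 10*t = (t)*(t^2 - 7*t + 10) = t*(t - 2)*(t - 5)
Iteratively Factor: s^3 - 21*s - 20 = (s + 4)*(s^2 - 4*s - 5) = (s + 1)*(s + 4)*(s - 5)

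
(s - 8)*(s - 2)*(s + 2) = s^3 - 8*s^2 - 4*s + 32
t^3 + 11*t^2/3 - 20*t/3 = t*(t - 4/3)*(t + 5)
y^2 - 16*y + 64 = (y - 8)^2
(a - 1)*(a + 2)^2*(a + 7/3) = a^4 + 16*a^3/3 + 7*a^2 - 4*a - 28/3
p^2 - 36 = (p - 6)*(p + 6)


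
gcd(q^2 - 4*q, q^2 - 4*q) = q^2 - 4*q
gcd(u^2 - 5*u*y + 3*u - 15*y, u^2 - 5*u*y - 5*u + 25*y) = -u + 5*y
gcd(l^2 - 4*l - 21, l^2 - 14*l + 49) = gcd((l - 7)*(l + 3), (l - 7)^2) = l - 7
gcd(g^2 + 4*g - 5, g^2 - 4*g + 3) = g - 1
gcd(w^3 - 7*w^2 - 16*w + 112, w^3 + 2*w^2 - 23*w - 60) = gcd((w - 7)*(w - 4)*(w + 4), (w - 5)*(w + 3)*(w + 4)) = w + 4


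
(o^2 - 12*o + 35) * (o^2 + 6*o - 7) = o^4 - 6*o^3 - 44*o^2 + 294*o - 245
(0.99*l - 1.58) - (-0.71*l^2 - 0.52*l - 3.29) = 0.71*l^2 + 1.51*l + 1.71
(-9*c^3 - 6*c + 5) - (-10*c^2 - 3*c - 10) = -9*c^3 + 10*c^2 - 3*c + 15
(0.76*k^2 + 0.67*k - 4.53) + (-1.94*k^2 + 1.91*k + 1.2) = -1.18*k^2 + 2.58*k - 3.33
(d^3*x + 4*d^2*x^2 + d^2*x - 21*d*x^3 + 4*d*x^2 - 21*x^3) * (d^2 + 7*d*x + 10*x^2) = d^5*x + 11*d^4*x^2 + d^4*x + 17*d^3*x^3 + 11*d^3*x^2 - 107*d^2*x^4 + 17*d^2*x^3 - 210*d*x^5 - 107*d*x^4 - 210*x^5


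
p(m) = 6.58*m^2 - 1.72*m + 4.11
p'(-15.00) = -199.12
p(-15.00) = 1510.41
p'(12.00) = 156.20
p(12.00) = 930.99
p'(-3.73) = -50.81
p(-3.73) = 102.07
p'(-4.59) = -62.12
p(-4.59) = 150.63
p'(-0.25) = -5.01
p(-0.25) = 4.95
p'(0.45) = 4.20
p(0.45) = 4.67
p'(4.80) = 61.45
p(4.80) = 147.46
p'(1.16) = 13.55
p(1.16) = 10.97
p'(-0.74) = -11.46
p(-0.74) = 8.99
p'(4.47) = 57.11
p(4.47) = 127.90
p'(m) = 13.16*m - 1.72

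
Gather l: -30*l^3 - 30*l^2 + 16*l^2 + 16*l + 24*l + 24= -30*l^3 - 14*l^2 + 40*l + 24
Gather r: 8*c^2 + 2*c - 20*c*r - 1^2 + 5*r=8*c^2 + 2*c + r*(5 - 20*c) - 1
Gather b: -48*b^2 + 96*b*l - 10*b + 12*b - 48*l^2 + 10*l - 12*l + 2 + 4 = -48*b^2 + b*(96*l + 2) - 48*l^2 - 2*l + 6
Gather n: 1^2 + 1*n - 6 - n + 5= 0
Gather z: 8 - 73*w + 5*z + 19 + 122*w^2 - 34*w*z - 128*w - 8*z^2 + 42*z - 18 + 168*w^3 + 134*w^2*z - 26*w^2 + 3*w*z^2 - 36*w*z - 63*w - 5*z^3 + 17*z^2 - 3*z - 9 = 168*w^3 + 96*w^2 - 264*w - 5*z^3 + z^2*(3*w + 9) + z*(134*w^2 - 70*w + 44)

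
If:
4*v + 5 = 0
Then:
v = -5/4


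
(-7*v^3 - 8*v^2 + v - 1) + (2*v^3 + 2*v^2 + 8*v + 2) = -5*v^3 - 6*v^2 + 9*v + 1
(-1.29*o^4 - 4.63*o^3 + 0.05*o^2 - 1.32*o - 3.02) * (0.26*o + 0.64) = -0.3354*o^5 - 2.0294*o^4 - 2.9502*o^3 - 0.3112*o^2 - 1.63*o - 1.9328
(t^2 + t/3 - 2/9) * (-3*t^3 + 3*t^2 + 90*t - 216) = -3*t^5 + 2*t^4 + 275*t^3/3 - 560*t^2/3 - 92*t + 48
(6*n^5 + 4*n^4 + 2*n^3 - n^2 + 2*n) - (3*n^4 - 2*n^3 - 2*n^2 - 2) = 6*n^5 + n^4 + 4*n^3 + n^2 + 2*n + 2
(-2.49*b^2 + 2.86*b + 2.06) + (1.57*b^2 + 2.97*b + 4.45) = -0.92*b^2 + 5.83*b + 6.51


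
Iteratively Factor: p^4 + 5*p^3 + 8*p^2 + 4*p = (p + 1)*(p^3 + 4*p^2 + 4*p) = p*(p + 1)*(p^2 + 4*p + 4) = p*(p + 1)*(p + 2)*(p + 2)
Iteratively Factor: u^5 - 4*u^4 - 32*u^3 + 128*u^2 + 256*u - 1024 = (u - 4)*(u^4 - 32*u^2 + 256) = (u - 4)*(u + 4)*(u^3 - 4*u^2 - 16*u + 64) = (u - 4)^2*(u + 4)*(u^2 - 16) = (u - 4)^2*(u + 4)^2*(u - 4)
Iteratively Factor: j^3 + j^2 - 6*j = (j)*(j^2 + j - 6) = j*(j - 2)*(j + 3)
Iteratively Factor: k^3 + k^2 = (k)*(k^2 + k) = k^2*(k + 1)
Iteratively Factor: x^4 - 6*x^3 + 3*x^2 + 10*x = (x - 5)*(x^3 - x^2 - 2*x) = (x - 5)*(x + 1)*(x^2 - 2*x) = (x - 5)*(x - 2)*(x + 1)*(x)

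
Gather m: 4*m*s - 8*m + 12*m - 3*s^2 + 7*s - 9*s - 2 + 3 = m*(4*s + 4) - 3*s^2 - 2*s + 1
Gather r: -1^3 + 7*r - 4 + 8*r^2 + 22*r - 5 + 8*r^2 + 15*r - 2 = 16*r^2 + 44*r - 12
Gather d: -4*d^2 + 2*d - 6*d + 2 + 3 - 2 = -4*d^2 - 4*d + 3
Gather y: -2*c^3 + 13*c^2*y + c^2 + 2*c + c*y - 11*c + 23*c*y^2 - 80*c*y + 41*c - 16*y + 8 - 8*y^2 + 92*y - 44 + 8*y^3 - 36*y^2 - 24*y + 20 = -2*c^3 + c^2 + 32*c + 8*y^3 + y^2*(23*c - 44) + y*(13*c^2 - 79*c + 52) - 16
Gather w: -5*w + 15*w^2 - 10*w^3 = -10*w^3 + 15*w^2 - 5*w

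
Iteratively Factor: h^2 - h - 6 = (h + 2)*(h - 3)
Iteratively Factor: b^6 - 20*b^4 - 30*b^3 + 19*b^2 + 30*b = (b)*(b^5 - 20*b^3 - 30*b^2 + 19*b + 30) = b*(b - 1)*(b^4 + b^3 - 19*b^2 - 49*b - 30) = b*(b - 1)*(b + 2)*(b^3 - b^2 - 17*b - 15) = b*(b - 1)*(b + 1)*(b + 2)*(b^2 - 2*b - 15) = b*(b - 5)*(b - 1)*(b + 1)*(b + 2)*(b + 3)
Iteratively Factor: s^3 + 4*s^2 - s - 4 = (s + 1)*(s^2 + 3*s - 4) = (s + 1)*(s + 4)*(s - 1)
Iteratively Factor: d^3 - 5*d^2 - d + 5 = (d - 5)*(d^2 - 1) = (d - 5)*(d - 1)*(d + 1)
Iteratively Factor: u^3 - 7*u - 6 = (u + 1)*(u^2 - u - 6) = (u + 1)*(u + 2)*(u - 3)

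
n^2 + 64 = (n - 8*I)*(n + 8*I)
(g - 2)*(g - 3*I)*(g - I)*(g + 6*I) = g^4 - 2*g^3 + 2*I*g^3 + 21*g^2 - 4*I*g^2 - 42*g - 18*I*g + 36*I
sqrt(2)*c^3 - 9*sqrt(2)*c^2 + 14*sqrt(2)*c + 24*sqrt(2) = (c - 6)*(c - 4)*(sqrt(2)*c + sqrt(2))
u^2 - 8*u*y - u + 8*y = (u - 1)*(u - 8*y)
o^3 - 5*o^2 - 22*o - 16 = (o - 8)*(o + 1)*(o + 2)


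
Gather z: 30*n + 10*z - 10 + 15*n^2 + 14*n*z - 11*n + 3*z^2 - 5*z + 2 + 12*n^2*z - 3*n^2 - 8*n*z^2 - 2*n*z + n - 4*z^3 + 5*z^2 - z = 12*n^2 + 20*n - 4*z^3 + z^2*(8 - 8*n) + z*(12*n^2 + 12*n + 4) - 8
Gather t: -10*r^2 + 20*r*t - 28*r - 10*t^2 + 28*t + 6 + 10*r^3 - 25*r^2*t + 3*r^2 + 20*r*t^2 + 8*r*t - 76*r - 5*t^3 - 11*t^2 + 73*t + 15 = 10*r^3 - 7*r^2 - 104*r - 5*t^3 + t^2*(20*r - 21) + t*(-25*r^2 + 28*r + 101) + 21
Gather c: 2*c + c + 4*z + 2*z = 3*c + 6*z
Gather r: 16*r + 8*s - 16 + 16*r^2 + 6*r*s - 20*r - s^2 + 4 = 16*r^2 + r*(6*s - 4) - s^2 + 8*s - 12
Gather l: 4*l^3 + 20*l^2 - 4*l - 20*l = 4*l^3 + 20*l^2 - 24*l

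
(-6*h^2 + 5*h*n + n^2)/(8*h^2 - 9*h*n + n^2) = (-6*h - n)/(8*h - n)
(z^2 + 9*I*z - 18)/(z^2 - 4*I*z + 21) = (z + 6*I)/(z - 7*I)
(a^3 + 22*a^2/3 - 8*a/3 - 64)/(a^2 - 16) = (a^2 + 10*a/3 - 16)/(a - 4)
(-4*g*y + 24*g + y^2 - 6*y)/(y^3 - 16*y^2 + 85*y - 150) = (-4*g + y)/(y^2 - 10*y + 25)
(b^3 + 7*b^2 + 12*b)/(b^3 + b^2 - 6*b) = (b + 4)/(b - 2)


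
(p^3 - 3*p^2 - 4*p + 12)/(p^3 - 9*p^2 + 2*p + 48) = (p - 2)/(p - 8)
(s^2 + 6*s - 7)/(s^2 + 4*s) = (s^2 + 6*s - 7)/(s*(s + 4))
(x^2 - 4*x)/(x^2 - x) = (x - 4)/(x - 1)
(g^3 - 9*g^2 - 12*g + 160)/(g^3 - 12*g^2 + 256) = (g - 5)/(g - 8)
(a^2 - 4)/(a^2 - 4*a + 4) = (a + 2)/(a - 2)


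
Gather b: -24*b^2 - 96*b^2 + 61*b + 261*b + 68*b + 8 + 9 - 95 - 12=-120*b^2 + 390*b - 90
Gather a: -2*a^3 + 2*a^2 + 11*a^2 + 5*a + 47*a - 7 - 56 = -2*a^3 + 13*a^2 + 52*a - 63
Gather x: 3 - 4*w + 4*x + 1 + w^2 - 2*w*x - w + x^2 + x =w^2 - 5*w + x^2 + x*(5 - 2*w) + 4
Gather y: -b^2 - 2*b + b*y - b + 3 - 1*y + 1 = -b^2 - 3*b + y*(b - 1) + 4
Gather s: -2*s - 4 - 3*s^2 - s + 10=-3*s^2 - 3*s + 6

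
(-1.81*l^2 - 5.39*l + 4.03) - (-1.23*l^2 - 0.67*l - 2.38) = -0.58*l^2 - 4.72*l + 6.41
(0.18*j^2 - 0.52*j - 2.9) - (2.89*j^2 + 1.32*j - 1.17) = -2.71*j^2 - 1.84*j - 1.73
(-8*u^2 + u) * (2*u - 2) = -16*u^3 + 18*u^2 - 2*u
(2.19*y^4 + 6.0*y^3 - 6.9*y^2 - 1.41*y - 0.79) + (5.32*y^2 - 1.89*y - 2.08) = 2.19*y^4 + 6.0*y^3 - 1.58*y^2 - 3.3*y - 2.87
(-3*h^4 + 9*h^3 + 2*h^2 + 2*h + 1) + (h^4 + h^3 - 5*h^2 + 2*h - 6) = -2*h^4 + 10*h^3 - 3*h^2 + 4*h - 5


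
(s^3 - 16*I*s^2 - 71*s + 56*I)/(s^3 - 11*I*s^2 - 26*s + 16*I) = (s - 7*I)/(s - 2*I)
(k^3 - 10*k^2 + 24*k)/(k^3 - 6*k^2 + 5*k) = (k^2 - 10*k + 24)/(k^2 - 6*k + 5)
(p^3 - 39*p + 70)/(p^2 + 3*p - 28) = (p^2 - 7*p + 10)/(p - 4)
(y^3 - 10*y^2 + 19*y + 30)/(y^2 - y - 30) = (y^2 - 4*y - 5)/(y + 5)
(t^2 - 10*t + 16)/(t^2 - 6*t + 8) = (t - 8)/(t - 4)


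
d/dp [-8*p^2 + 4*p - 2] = 4 - 16*p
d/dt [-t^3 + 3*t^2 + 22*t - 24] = -3*t^2 + 6*t + 22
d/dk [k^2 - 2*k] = 2*k - 2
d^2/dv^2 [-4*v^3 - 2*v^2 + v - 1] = -24*v - 4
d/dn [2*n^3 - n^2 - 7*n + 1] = 6*n^2 - 2*n - 7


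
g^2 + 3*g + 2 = (g + 1)*(g + 2)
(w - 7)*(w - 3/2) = w^2 - 17*w/2 + 21/2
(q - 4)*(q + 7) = q^2 + 3*q - 28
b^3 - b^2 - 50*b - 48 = (b - 8)*(b + 1)*(b + 6)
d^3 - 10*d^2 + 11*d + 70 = (d - 7)*(d - 5)*(d + 2)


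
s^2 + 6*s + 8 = (s + 2)*(s + 4)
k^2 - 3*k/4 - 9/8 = (k - 3/2)*(k + 3/4)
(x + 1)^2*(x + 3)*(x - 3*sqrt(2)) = x^4 - 3*sqrt(2)*x^3 + 5*x^3 - 15*sqrt(2)*x^2 + 7*x^2 - 21*sqrt(2)*x + 3*x - 9*sqrt(2)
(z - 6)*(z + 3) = z^2 - 3*z - 18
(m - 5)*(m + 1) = m^2 - 4*m - 5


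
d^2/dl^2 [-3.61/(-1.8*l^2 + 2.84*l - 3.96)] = (-23.3928*l^2 + 36.90864*l + 3.61*(3.6*l - 2.84)*(7.2*l - 5.68) - 51.46416)/(1.8*l^2 - 2.84*l + 3.96)^3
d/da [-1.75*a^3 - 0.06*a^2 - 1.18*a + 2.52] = -5.25*a^2 - 0.12*a - 1.18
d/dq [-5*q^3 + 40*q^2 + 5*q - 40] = -15*q^2 + 80*q + 5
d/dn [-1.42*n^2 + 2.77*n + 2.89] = 2.77 - 2.84*n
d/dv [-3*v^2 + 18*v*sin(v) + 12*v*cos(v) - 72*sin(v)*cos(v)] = -12*v*sin(v) + 18*v*cos(v) - 6*v + 18*sin(v) + 12*cos(v) - 72*cos(2*v)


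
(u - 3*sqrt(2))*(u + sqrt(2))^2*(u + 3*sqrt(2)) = u^4 + 2*sqrt(2)*u^3 - 16*u^2 - 36*sqrt(2)*u - 36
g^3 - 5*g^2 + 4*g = g*(g - 4)*(g - 1)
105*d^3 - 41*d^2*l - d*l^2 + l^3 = (-5*d + l)*(-3*d + l)*(7*d + l)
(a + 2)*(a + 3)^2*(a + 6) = a^4 + 14*a^3 + 69*a^2 + 144*a + 108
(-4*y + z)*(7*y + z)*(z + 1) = -28*y^2*z - 28*y^2 + 3*y*z^2 + 3*y*z + z^3 + z^2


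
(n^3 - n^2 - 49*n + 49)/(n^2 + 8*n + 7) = (n^2 - 8*n + 7)/(n + 1)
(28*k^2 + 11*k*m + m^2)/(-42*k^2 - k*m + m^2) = (-28*k^2 - 11*k*m - m^2)/(42*k^2 + k*m - m^2)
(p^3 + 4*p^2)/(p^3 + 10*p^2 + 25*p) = p*(p + 4)/(p^2 + 10*p + 25)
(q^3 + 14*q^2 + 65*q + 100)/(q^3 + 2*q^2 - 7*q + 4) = (q^2 + 10*q + 25)/(q^2 - 2*q + 1)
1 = 1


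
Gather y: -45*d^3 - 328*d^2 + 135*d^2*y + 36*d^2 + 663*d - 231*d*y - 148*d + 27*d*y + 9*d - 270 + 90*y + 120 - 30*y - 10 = -45*d^3 - 292*d^2 + 524*d + y*(135*d^2 - 204*d + 60) - 160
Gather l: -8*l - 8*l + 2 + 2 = 4 - 16*l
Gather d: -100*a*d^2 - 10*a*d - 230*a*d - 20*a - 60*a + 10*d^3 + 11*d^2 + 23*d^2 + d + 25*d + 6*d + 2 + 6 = -80*a + 10*d^3 + d^2*(34 - 100*a) + d*(32 - 240*a) + 8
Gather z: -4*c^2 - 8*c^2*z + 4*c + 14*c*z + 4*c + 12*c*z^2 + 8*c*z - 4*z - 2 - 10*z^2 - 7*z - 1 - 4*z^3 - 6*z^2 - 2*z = -4*c^2 + 8*c - 4*z^3 + z^2*(12*c - 16) + z*(-8*c^2 + 22*c - 13) - 3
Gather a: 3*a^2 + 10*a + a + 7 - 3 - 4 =3*a^2 + 11*a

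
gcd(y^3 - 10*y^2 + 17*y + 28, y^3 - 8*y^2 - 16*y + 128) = y - 4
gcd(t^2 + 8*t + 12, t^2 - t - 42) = t + 6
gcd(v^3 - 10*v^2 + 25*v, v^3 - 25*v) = v^2 - 5*v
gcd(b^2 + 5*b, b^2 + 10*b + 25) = b + 5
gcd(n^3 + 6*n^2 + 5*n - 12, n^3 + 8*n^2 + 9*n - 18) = n^2 + 2*n - 3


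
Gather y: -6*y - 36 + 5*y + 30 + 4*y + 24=3*y + 18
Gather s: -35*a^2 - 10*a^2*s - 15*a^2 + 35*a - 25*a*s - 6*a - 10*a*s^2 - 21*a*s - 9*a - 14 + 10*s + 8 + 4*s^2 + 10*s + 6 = -50*a^2 + 20*a + s^2*(4 - 10*a) + s*(-10*a^2 - 46*a + 20)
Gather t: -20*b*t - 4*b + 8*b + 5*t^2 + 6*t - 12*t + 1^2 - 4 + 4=4*b + 5*t^2 + t*(-20*b - 6) + 1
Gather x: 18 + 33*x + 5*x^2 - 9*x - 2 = 5*x^2 + 24*x + 16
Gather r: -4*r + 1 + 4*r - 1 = 0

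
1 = 1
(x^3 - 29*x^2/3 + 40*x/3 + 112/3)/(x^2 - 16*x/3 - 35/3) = (3*x^2 - 8*x - 16)/(3*x + 5)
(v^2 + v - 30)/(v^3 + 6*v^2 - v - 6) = (v - 5)/(v^2 - 1)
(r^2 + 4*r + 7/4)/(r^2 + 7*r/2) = (r + 1/2)/r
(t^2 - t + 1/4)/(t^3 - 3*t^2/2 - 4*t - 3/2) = (-4*t^2 + 4*t - 1)/(2*(-2*t^3 + 3*t^2 + 8*t + 3))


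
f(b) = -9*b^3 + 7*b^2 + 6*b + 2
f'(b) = -27*b^2 + 14*b + 6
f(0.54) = 5.86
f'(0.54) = 5.69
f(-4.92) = 1213.78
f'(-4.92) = -716.45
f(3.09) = -178.16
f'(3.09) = -208.54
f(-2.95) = 276.27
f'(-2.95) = -270.27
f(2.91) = -143.04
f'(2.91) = -181.90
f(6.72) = -2372.75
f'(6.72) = -1119.20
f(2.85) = -132.38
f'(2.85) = -173.41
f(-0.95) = 10.33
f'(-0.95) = -31.67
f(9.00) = -5938.00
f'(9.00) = -2055.00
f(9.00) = -5938.00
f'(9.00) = -2055.00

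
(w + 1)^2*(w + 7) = w^3 + 9*w^2 + 15*w + 7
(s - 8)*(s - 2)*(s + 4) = s^3 - 6*s^2 - 24*s + 64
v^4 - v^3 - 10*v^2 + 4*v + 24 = (v - 3)*(v - 2)*(v + 2)^2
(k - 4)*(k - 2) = k^2 - 6*k + 8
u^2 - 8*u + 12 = (u - 6)*(u - 2)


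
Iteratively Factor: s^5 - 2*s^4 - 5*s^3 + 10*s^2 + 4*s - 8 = (s + 2)*(s^4 - 4*s^3 + 3*s^2 + 4*s - 4) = (s + 1)*(s + 2)*(s^3 - 5*s^2 + 8*s - 4) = (s - 2)*(s + 1)*(s + 2)*(s^2 - 3*s + 2) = (s - 2)*(s - 1)*(s + 1)*(s + 2)*(s - 2)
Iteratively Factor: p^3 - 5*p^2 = (p)*(p^2 - 5*p) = p*(p - 5)*(p)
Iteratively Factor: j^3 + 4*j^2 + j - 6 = (j + 2)*(j^2 + 2*j - 3) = (j - 1)*(j + 2)*(j + 3)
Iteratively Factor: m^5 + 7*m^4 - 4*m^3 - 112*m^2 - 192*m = (m - 4)*(m^4 + 11*m^3 + 40*m^2 + 48*m) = (m - 4)*(m + 4)*(m^3 + 7*m^2 + 12*m) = m*(m - 4)*(m + 4)*(m^2 + 7*m + 12) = m*(m - 4)*(m + 3)*(m + 4)*(m + 4)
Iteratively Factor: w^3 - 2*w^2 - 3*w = (w + 1)*(w^2 - 3*w) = (w - 3)*(w + 1)*(w)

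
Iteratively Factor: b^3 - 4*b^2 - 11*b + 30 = (b + 3)*(b^2 - 7*b + 10) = (b - 2)*(b + 3)*(b - 5)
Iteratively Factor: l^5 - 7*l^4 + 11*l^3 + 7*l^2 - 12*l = (l - 1)*(l^4 - 6*l^3 + 5*l^2 + 12*l) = (l - 4)*(l - 1)*(l^3 - 2*l^2 - 3*l) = (l - 4)*(l - 3)*(l - 1)*(l^2 + l) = l*(l - 4)*(l - 3)*(l - 1)*(l + 1)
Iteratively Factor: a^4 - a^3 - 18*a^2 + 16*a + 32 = (a - 4)*(a^3 + 3*a^2 - 6*a - 8) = (a - 4)*(a + 4)*(a^2 - a - 2) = (a - 4)*(a + 1)*(a + 4)*(a - 2)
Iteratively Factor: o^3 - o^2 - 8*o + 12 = (o - 2)*(o^2 + o - 6) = (o - 2)*(o + 3)*(o - 2)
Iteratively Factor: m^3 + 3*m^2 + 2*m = (m + 2)*(m^2 + m) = (m + 1)*(m + 2)*(m)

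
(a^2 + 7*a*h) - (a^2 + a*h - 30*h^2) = 6*a*h + 30*h^2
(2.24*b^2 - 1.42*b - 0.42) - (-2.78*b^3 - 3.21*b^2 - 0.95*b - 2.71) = 2.78*b^3 + 5.45*b^2 - 0.47*b + 2.29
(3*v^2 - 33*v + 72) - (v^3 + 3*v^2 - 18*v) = -v^3 - 15*v + 72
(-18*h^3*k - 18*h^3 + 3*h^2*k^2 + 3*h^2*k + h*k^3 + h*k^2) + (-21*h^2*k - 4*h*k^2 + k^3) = -18*h^3*k - 18*h^3 + 3*h^2*k^2 - 18*h^2*k + h*k^3 - 3*h*k^2 + k^3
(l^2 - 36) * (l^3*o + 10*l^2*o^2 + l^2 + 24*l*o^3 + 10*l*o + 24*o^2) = l^5*o + 10*l^4*o^2 + l^4 + 24*l^3*o^3 - 26*l^3*o - 336*l^2*o^2 - 36*l^2 - 864*l*o^3 - 360*l*o - 864*o^2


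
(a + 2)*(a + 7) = a^2 + 9*a + 14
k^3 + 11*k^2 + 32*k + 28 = (k + 2)^2*(k + 7)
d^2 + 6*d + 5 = (d + 1)*(d + 5)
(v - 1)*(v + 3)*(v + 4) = v^3 + 6*v^2 + 5*v - 12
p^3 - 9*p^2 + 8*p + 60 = (p - 6)*(p - 5)*(p + 2)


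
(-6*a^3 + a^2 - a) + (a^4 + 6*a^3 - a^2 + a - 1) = a^4 - 1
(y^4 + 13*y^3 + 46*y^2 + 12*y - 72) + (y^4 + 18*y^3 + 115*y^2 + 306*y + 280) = 2*y^4 + 31*y^3 + 161*y^2 + 318*y + 208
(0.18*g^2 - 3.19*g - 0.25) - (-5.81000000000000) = 0.18*g^2 - 3.19*g + 5.56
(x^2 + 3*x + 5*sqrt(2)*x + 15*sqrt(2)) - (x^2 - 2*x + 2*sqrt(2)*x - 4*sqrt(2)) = 3*sqrt(2)*x + 5*x + 19*sqrt(2)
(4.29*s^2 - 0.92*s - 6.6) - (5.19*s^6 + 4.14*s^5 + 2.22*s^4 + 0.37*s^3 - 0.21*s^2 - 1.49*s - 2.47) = -5.19*s^6 - 4.14*s^5 - 2.22*s^4 - 0.37*s^3 + 4.5*s^2 + 0.57*s - 4.13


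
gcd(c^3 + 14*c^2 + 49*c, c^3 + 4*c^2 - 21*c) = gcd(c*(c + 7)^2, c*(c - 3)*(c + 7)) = c^2 + 7*c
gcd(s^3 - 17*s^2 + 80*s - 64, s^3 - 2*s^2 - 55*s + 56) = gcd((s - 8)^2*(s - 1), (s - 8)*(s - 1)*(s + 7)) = s^2 - 9*s + 8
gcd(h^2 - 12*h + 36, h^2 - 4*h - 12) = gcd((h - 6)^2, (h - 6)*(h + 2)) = h - 6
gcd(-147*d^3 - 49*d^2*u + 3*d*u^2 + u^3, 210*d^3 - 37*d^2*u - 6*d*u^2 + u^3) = -7*d + u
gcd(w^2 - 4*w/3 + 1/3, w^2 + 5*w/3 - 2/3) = w - 1/3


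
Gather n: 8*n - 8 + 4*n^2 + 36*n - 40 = 4*n^2 + 44*n - 48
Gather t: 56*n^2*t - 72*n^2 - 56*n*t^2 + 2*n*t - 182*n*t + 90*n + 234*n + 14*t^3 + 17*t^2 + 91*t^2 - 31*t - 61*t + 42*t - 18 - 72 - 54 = -72*n^2 + 324*n + 14*t^3 + t^2*(108 - 56*n) + t*(56*n^2 - 180*n - 50) - 144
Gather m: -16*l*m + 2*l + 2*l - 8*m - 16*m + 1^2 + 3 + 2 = 4*l + m*(-16*l - 24) + 6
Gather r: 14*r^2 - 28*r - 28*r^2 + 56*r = -14*r^2 + 28*r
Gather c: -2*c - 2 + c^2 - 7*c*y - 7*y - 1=c^2 + c*(-7*y - 2) - 7*y - 3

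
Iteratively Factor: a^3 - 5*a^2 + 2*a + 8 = (a + 1)*(a^2 - 6*a + 8) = (a - 2)*(a + 1)*(a - 4)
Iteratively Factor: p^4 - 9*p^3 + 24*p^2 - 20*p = (p)*(p^3 - 9*p^2 + 24*p - 20) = p*(p - 2)*(p^2 - 7*p + 10) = p*(p - 2)^2*(p - 5)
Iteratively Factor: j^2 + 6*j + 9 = (j + 3)*(j + 3)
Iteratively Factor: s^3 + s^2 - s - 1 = (s + 1)*(s^2 - 1) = (s + 1)^2*(s - 1)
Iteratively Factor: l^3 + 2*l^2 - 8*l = (l + 4)*(l^2 - 2*l) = l*(l + 4)*(l - 2)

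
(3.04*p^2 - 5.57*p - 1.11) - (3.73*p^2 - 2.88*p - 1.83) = -0.69*p^2 - 2.69*p + 0.72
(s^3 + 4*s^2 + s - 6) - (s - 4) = s^3 + 4*s^2 - 2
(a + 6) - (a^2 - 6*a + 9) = -a^2 + 7*a - 3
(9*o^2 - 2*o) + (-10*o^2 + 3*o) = -o^2 + o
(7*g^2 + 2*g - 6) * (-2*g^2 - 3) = -14*g^4 - 4*g^3 - 9*g^2 - 6*g + 18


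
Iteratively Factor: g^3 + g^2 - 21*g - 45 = (g + 3)*(g^2 - 2*g - 15) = (g + 3)^2*(g - 5)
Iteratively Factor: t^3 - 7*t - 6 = (t + 2)*(t^2 - 2*t - 3) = (t + 1)*(t + 2)*(t - 3)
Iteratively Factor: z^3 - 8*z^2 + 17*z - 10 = (z - 2)*(z^2 - 6*z + 5) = (z - 5)*(z - 2)*(z - 1)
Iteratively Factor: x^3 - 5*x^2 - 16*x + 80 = (x + 4)*(x^2 - 9*x + 20) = (x - 5)*(x + 4)*(x - 4)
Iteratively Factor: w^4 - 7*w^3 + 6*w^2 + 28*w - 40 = (w + 2)*(w^3 - 9*w^2 + 24*w - 20) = (w - 2)*(w + 2)*(w^2 - 7*w + 10) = (w - 5)*(w - 2)*(w + 2)*(w - 2)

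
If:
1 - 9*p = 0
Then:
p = 1/9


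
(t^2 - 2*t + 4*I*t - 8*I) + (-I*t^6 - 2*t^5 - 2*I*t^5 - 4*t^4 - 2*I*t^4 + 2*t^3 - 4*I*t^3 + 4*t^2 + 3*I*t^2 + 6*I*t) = -I*t^6 - 2*t^5 - 2*I*t^5 - 4*t^4 - 2*I*t^4 + 2*t^3 - 4*I*t^3 + 5*t^2 + 3*I*t^2 - 2*t + 10*I*t - 8*I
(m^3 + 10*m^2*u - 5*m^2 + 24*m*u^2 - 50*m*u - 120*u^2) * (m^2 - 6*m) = m^5 + 10*m^4*u - 11*m^4 + 24*m^3*u^2 - 110*m^3*u + 30*m^3 - 264*m^2*u^2 + 300*m^2*u + 720*m*u^2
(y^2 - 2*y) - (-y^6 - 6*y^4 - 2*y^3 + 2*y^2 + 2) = y^6 + 6*y^4 + 2*y^3 - y^2 - 2*y - 2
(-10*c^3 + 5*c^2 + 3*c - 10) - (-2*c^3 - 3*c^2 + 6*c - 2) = -8*c^3 + 8*c^2 - 3*c - 8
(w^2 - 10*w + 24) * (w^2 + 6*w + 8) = w^4 - 4*w^3 - 28*w^2 + 64*w + 192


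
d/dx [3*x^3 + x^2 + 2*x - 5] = 9*x^2 + 2*x + 2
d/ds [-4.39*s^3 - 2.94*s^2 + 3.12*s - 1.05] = -13.17*s^2 - 5.88*s + 3.12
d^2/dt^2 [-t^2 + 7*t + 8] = -2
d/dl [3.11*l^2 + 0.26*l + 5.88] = 6.22*l + 0.26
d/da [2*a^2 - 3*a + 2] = 4*a - 3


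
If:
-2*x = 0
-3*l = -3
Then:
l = 1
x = 0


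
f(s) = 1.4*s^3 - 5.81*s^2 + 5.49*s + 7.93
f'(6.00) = 86.97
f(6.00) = 134.11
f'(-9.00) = 450.27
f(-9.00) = -1532.69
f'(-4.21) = 128.85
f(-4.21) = -222.63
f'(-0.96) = 20.52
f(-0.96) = -3.93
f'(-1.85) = 41.36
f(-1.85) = -30.98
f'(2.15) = -0.08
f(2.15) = 6.79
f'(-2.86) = 73.08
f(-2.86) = -88.05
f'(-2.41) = 57.89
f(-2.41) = -58.64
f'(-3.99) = 118.72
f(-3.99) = -195.40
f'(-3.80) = 110.29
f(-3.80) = -173.65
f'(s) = 4.2*s^2 - 11.62*s + 5.49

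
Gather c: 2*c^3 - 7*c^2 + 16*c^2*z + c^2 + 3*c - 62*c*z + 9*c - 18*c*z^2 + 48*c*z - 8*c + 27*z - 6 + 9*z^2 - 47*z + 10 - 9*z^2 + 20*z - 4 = 2*c^3 + c^2*(16*z - 6) + c*(-18*z^2 - 14*z + 4)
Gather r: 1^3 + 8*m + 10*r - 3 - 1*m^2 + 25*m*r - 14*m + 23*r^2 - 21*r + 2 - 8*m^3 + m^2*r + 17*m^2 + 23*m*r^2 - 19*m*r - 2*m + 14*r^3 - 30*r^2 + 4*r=-8*m^3 + 16*m^2 - 8*m + 14*r^3 + r^2*(23*m - 7) + r*(m^2 + 6*m - 7)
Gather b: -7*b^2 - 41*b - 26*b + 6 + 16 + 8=-7*b^2 - 67*b + 30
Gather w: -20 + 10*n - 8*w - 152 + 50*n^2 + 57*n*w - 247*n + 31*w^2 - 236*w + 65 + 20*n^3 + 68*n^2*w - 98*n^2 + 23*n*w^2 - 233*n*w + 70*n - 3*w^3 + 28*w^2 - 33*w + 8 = 20*n^3 - 48*n^2 - 167*n - 3*w^3 + w^2*(23*n + 59) + w*(68*n^2 - 176*n - 277) - 99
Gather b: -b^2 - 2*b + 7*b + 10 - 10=-b^2 + 5*b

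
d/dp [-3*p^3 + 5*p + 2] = 5 - 9*p^2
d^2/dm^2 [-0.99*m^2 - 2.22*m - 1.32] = -1.98000000000000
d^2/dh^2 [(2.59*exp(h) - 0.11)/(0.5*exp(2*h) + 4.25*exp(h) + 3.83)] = (0.6475*exp(4*h) - 5.61375*exp(3*h) - 30.46035*exp(2*h) - 43.303*exp(h) + 39.782976)*exp(h)/(0.125*exp(6*h) + 3.1875*exp(5*h) + 29.96625*exp(4*h) + 125.598125*exp(3*h) + 229.541475*exp(2*h) + 187.028475*exp(h) + 56.181887)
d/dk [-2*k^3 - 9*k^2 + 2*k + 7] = -6*k^2 - 18*k + 2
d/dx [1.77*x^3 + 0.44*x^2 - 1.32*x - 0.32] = 5.31*x^2 + 0.88*x - 1.32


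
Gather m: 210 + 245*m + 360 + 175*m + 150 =420*m + 720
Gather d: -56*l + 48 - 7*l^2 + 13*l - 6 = -7*l^2 - 43*l + 42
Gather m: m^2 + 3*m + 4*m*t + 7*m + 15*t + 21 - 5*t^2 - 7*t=m^2 + m*(4*t + 10) - 5*t^2 + 8*t + 21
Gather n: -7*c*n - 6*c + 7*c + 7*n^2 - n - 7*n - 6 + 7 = c + 7*n^2 + n*(-7*c - 8) + 1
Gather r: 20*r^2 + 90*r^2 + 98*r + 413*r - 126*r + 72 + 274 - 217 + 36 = 110*r^2 + 385*r + 165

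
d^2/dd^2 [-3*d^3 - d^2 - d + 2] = -18*d - 2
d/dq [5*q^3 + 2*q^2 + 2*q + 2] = 15*q^2 + 4*q + 2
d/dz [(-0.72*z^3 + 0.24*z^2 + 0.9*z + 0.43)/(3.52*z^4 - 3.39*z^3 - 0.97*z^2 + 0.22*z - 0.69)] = (2.5344*z^6 - 1.6896*z^5 - 7.992*z^4 - 0.2692*z^3 + 6.7893*z^2 + 0.503*z - 0.7156)/(12.3904*z^8 - 23.8656*z^7 + 4.6633*z^6 + 8.1254*z^5 - 5.4083*z^4 + 4.2514*z^3 + 1.387*z^2 - 0.3036*z + 0.4761)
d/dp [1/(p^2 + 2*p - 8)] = 2*(-p - 1)/(p^2 + 2*p - 8)^2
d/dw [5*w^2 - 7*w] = 10*w - 7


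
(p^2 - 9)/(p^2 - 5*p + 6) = (p + 3)/(p - 2)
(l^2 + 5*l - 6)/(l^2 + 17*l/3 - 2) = 3*(l - 1)/(3*l - 1)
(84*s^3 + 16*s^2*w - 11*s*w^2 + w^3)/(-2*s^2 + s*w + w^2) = (-42*s^2 + 13*s*w - w^2)/(s - w)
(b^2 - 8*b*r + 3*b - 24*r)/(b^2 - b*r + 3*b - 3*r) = (-b + 8*r)/(-b + r)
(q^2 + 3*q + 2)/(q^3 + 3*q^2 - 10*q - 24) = (q + 1)/(q^2 + q - 12)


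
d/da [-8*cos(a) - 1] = 8*sin(a)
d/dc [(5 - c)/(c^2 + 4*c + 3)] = (-c^2 - 4*c + 2*(c - 5)*(c + 2) - 3)/(c^2 + 4*c + 3)^2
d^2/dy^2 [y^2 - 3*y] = 2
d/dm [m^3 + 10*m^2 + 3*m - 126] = 3*m^2 + 20*m + 3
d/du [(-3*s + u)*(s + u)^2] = (-5*s + 3*u)*(s + u)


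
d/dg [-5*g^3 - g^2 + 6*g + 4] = -15*g^2 - 2*g + 6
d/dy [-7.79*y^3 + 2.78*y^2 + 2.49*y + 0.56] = -23.37*y^2 + 5.56*y + 2.49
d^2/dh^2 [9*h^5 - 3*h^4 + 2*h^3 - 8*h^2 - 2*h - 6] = 180*h^3 - 36*h^2 + 12*h - 16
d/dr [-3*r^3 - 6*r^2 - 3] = 3*r*(-3*r - 4)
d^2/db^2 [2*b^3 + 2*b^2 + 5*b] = 12*b + 4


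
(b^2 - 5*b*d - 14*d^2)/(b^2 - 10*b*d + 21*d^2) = (b + 2*d)/(b - 3*d)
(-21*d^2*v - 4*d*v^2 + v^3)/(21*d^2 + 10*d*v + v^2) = v*(-7*d + v)/(7*d + v)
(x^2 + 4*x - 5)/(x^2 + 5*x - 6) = (x + 5)/(x + 6)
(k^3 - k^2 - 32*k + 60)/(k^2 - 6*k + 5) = (k^2 + 4*k - 12)/(k - 1)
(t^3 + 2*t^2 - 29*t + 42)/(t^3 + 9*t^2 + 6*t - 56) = (t - 3)/(t + 4)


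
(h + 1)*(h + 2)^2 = h^3 + 5*h^2 + 8*h + 4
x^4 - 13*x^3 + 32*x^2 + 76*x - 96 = (x - 8)*(x - 6)*(x - 1)*(x + 2)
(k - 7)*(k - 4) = k^2 - 11*k + 28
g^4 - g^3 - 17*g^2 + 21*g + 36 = (g - 3)^2*(g + 1)*(g + 4)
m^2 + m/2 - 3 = (m - 3/2)*(m + 2)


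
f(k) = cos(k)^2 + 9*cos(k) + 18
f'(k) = -2*sin(k)*cos(k) - 9*sin(k)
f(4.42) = 15.49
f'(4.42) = 8.07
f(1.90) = 15.19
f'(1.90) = -7.90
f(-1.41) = 19.47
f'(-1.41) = 9.20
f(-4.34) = 14.86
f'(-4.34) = -7.71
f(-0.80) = 24.76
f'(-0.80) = 7.46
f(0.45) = 26.91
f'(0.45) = -4.70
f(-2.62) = 10.95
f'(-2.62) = 3.62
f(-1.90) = 15.19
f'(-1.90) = 7.90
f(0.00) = 28.00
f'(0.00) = 0.00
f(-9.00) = 10.63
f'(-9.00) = 2.96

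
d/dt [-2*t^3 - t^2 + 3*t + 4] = -6*t^2 - 2*t + 3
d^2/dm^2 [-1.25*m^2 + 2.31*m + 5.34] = -2.50000000000000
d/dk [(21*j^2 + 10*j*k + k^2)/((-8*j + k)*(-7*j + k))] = 5*j*(175*j^2 + 14*j*k - 5*k^2)/(3136*j^4 - 1680*j^3*k + 337*j^2*k^2 - 30*j*k^3 + k^4)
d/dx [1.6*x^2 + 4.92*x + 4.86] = 3.2*x + 4.92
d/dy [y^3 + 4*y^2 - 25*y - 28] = 3*y^2 + 8*y - 25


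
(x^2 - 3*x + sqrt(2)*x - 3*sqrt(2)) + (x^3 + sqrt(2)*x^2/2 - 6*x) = x^3 + sqrt(2)*x^2/2 + x^2 - 9*x + sqrt(2)*x - 3*sqrt(2)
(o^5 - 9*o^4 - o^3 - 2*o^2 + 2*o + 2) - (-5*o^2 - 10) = o^5 - 9*o^4 - o^3 + 3*o^2 + 2*o + 12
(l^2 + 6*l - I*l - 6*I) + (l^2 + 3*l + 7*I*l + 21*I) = 2*l^2 + 9*l + 6*I*l + 15*I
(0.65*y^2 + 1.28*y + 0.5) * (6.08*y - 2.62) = 3.952*y^3 + 6.0794*y^2 - 0.3136*y - 1.31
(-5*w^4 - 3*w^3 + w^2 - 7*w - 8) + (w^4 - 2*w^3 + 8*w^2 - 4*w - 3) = -4*w^4 - 5*w^3 + 9*w^2 - 11*w - 11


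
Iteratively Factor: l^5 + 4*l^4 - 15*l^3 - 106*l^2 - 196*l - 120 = (l + 2)*(l^4 + 2*l^3 - 19*l^2 - 68*l - 60) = (l - 5)*(l + 2)*(l^3 + 7*l^2 + 16*l + 12) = (l - 5)*(l + 2)*(l + 3)*(l^2 + 4*l + 4) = (l - 5)*(l + 2)^2*(l + 3)*(l + 2)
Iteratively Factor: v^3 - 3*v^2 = (v)*(v^2 - 3*v) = v^2*(v - 3)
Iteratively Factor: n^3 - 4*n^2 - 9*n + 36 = (n + 3)*(n^2 - 7*n + 12) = (n - 4)*(n + 3)*(n - 3)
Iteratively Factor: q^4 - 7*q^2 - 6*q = (q + 1)*(q^3 - q^2 - 6*q) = (q + 1)*(q + 2)*(q^2 - 3*q) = q*(q + 1)*(q + 2)*(q - 3)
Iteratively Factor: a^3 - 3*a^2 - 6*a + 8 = (a + 2)*(a^2 - 5*a + 4) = (a - 1)*(a + 2)*(a - 4)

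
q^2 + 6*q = q*(q + 6)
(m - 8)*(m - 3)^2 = m^3 - 14*m^2 + 57*m - 72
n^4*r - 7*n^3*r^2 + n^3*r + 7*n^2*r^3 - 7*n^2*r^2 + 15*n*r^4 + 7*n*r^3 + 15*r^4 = (n - 5*r)*(n - 3*r)*(n + r)*(n*r + r)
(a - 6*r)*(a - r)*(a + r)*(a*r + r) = a^4*r - 6*a^3*r^2 + a^3*r - a^2*r^3 - 6*a^2*r^2 + 6*a*r^4 - a*r^3 + 6*r^4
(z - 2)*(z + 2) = z^2 - 4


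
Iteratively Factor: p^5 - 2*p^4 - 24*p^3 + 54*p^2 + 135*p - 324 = (p - 3)*(p^4 + p^3 - 21*p^2 - 9*p + 108) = (p - 3)*(p + 4)*(p^3 - 3*p^2 - 9*p + 27) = (p - 3)*(p + 3)*(p + 4)*(p^2 - 6*p + 9) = (p - 3)^2*(p + 3)*(p + 4)*(p - 3)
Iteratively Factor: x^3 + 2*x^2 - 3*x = (x + 3)*(x^2 - x) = (x - 1)*(x + 3)*(x)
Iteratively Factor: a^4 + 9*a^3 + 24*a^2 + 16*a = (a + 4)*(a^3 + 5*a^2 + 4*a) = (a + 1)*(a + 4)*(a^2 + 4*a) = (a + 1)*(a + 4)^2*(a)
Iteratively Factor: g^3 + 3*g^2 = (g)*(g^2 + 3*g) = g^2*(g + 3)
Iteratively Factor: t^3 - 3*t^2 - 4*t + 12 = (t - 2)*(t^2 - t - 6) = (t - 3)*(t - 2)*(t + 2)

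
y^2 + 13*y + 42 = (y + 6)*(y + 7)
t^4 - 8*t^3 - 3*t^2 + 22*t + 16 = (t - 8)*(t - 2)*(t + 1)^2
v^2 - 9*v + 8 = (v - 8)*(v - 1)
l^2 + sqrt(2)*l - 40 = (l - 4*sqrt(2))*(l + 5*sqrt(2))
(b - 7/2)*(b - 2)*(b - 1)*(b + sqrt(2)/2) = b^4 - 13*b^3/2 + sqrt(2)*b^3/2 - 13*sqrt(2)*b^2/4 + 25*b^2/2 - 7*b + 25*sqrt(2)*b/4 - 7*sqrt(2)/2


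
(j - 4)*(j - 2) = j^2 - 6*j + 8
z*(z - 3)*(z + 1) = z^3 - 2*z^2 - 3*z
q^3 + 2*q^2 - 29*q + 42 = (q - 3)*(q - 2)*(q + 7)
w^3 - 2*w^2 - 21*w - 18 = (w - 6)*(w + 1)*(w + 3)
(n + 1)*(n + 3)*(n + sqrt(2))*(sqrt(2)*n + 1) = sqrt(2)*n^4 + 3*n^3 + 4*sqrt(2)*n^3 + 4*sqrt(2)*n^2 + 12*n^2 + 4*sqrt(2)*n + 9*n + 3*sqrt(2)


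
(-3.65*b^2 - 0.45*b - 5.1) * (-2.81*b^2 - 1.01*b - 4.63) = 10.2565*b^4 + 4.951*b^3 + 31.685*b^2 + 7.2345*b + 23.613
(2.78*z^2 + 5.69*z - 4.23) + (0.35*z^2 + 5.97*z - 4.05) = 3.13*z^2 + 11.66*z - 8.28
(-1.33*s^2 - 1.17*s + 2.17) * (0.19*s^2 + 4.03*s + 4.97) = -0.2527*s^4 - 5.5822*s^3 - 10.9129*s^2 + 2.9302*s + 10.7849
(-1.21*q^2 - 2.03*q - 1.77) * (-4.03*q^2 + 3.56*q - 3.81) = 4.8763*q^4 + 3.8733*q^3 + 4.5164*q^2 + 1.4331*q + 6.7437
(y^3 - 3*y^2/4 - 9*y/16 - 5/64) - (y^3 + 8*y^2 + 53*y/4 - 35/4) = -35*y^2/4 - 221*y/16 + 555/64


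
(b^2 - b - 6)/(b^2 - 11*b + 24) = (b + 2)/(b - 8)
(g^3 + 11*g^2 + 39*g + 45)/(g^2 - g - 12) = (g^2 + 8*g + 15)/(g - 4)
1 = 1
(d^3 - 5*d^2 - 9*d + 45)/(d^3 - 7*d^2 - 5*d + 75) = (d - 3)/(d - 5)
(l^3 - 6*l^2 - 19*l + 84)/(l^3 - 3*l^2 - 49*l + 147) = (l + 4)/(l + 7)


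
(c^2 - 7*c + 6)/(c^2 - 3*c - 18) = (c - 1)/(c + 3)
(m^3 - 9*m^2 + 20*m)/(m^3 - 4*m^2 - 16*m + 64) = m*(m - 5)/(m^2 - 16)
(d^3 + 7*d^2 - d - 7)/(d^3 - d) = (d + 7)/d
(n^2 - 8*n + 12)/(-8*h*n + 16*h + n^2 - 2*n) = (6 - n)/(8*h - n)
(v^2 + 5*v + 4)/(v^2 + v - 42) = (v^2 + 5*v + 4)/(v^2 + v - 42)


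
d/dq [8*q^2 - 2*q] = 16*q - 2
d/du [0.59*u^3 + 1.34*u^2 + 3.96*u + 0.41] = 1.77*u^2 + 2.68*u + 3.96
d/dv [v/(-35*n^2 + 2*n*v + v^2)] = (-35*n^2 + 2*n*v + v^2 - 2*v*(n + v))/(-35*n^2 + 2*n*v + v^2)^2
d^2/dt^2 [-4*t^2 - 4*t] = -8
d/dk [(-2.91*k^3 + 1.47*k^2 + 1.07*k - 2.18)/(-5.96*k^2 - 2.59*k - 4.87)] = (17.3436*k^4 + 15.0738*k^3 + 45.085*k^2 - 40.3034*k - 10.8571)/(35.5216*k^4 + 30.8728*k^3 + 64.7585*k^2 + 25.2266*k + 23.7169)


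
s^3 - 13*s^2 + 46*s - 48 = (s - 8)*(s - 3)*(s - 2)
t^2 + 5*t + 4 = (t + 1)*(t + 4)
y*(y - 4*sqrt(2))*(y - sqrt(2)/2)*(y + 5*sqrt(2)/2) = y^4 - 2*sqrt(2)*y^3 - 37*y^2/2 + 10*sqrt(2)*y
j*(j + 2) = j^2 + 2*j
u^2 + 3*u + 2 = (u + 1)*(u + 2)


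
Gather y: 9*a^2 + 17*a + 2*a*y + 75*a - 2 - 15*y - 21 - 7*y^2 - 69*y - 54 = 9*a^2 + 92*a - 7*y^2 + y*(2*a - 84) - 77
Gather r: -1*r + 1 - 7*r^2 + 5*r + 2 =-7*r^2 + 4*r + 3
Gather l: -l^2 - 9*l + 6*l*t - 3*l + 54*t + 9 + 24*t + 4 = -l^2 + l*(6*t - 12) + 78*t + 13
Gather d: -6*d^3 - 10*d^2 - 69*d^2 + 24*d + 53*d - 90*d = -6*d^3 - 79*d^2 - 13*d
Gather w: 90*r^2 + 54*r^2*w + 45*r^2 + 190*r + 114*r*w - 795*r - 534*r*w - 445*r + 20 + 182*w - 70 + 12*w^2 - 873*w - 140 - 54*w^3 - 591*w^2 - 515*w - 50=135*r^2 - 1050*r - 54*w^3 - 579*w^2 + w*(54*r^2 - 420*r - 1206) - 240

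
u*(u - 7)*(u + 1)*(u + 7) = u^4 + u^3 - 49*u^2 - 49*u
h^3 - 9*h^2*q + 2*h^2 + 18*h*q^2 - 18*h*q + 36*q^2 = (h + 2)*(h - 6*q)*(h - 3*q)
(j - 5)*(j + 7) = j^2 + 2*j - 35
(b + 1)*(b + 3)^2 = b^3 + 7*b^2 + 15*b + 9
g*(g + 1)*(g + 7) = g^3 + 8*g^2 + 7*g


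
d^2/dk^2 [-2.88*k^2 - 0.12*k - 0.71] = -5.76000000000000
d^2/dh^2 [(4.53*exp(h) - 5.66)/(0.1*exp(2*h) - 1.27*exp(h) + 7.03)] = (0.0453000000000001*exp(4*h) + 0.348910000000002*exp(3*h) - 16.95108*exp(2*h) + 47.231199*exp(h) + 173.343631)*exp(h)/(0.001*exp(6*h) - 0.0381*exp(5*h) + 0.69477*exp(4*h) - 7.405243*exp(3*h) + 48.842331*exp(2*h) - 188.293629*exp(h) + 347.428927)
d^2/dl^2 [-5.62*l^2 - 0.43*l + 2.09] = -11.2400000000000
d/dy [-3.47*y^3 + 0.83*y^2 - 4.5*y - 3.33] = -10.41*y^2 + 1.66*y - 4.5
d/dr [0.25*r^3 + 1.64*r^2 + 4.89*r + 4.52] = 0.75*r^2 + 3.28*r + 4.89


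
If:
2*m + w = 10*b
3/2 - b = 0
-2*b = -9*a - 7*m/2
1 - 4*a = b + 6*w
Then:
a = -1123/488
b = 3/2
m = 1653/244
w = 177/122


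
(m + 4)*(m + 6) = m^2 + 10*m + 24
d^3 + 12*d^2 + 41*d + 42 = (d + 2)*(d + 3)*(d + 7)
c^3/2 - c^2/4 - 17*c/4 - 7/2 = (c/2 + 1)*(c - 7/2)*(c + 1)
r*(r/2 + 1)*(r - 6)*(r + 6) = r^4/2 + r^3 - 18*r^2 - 36*r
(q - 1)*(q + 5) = q^2 + 4*q - 5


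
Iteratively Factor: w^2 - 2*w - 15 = (w - 5)*(w + 3)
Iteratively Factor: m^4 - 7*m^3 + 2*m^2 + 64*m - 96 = (m - 4)*(m^3 - 3*m^2 - 10*m + 24) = (m - 4)*(m - 2)*(m^2 - m - 12) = (m - 4)^2*(m - 2)*(m + 3)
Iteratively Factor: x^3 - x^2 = (x)*(x^2 - x) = x*(x - 1)*(x)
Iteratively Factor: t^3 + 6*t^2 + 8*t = (t + 4)*(t^2 + 2*t) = t*(t + 4)*(t + 2)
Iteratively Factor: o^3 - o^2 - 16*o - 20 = (o + 2)*(o^2 - 3*o - 10) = (o - 5)*(o + 2)*(o + 2)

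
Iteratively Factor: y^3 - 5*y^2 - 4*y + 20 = (y + 2)*(y^2 - 7*y + 10) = (y - 5)*(y + 2)*(y - 2)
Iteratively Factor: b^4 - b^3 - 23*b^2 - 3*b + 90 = (b - 2)*(b^3 + b^2 - 21*b - 45) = (b - 5)*(b - 2)*(b^2 + 6*b + 9) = (b - 5)*(b - 2)*(b + 3)*(b + 3)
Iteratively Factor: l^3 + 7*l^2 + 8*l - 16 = (l + 4)*(l^2 + 3*l - 4) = (l + 4)^2*(l - 1)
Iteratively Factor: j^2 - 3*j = (j - 3)*(j)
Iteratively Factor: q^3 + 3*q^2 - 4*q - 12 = (q + 2)*(q^2 + q - 6) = (q + 2)*(q + 3)*(q - 2)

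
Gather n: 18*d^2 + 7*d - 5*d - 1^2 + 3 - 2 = 18*d^2 + 2*d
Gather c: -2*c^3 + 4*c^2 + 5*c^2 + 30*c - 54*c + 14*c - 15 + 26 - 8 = -2*c^3 + 9*c^2 - 10*c + 3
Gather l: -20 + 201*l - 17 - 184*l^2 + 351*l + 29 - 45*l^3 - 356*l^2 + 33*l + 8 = -45*l^3 - 540*l^2 + 585*l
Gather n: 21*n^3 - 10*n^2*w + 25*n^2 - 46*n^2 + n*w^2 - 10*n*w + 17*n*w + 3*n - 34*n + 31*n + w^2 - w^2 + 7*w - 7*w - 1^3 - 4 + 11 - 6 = 21*n^3 + n^2*(-10*w - 21) + n*(w^2 + 7*w)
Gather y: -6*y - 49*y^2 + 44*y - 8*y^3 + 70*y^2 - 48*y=-8*y^3 + 21*y^2 - 10*y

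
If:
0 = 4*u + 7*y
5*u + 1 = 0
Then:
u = -1/5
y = 4/35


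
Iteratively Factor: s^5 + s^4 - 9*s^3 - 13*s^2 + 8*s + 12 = (s + 1)*(s^4 - 9*s^2 - 4*s + 12) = (s - 1)*(s + 1)*(s^3 + s^2 - 8*s - 12) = (s - 1)*(s + 1)*(s + 2)*(s^2 - s - 6) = (s - 1)*(s + 1)*(s + 2)^2*(s - 3)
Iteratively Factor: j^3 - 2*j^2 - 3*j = (j - 3)*(j^2 + j) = j*(j - 3)*(j + 1)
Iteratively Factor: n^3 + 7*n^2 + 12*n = (n)*(n^2 + 7*n + 12) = n*(n + 4)*(n + 3)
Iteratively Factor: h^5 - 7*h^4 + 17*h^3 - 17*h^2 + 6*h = (h - 1)*(h^4 - 6*h^3 + 11*h^2 - 6*h) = (h - 3)*(h - 1)*(h^3 - 3*h^2 + 2*h) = (h - 3)*(h - 2)*(h - 1)*(h^2 - h) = h*(h - 3)*(h - 2)*(h - 1)*(h - 1)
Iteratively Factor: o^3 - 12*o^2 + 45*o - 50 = (o - 5)*(o^2 - 7*o + 10) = (o - 5)*(o - 2)*(o - 5)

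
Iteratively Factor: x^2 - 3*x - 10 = (x - 5)*(x + 2)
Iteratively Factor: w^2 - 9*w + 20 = (w - 4)*(w - 5)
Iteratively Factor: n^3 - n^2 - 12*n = (n - 4)*(n^2 + 3*n) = (n - 4)*(n + 3)*(n)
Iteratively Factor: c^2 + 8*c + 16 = (c + 4)*(c + 4)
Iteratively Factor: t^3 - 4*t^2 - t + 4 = (t - 1)*(t^2 - 3*t - 4) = (t - 1)*(t + 1)*(t - 4)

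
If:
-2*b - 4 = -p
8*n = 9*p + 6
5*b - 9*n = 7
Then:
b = -217/61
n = -168/61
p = -190/61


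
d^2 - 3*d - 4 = (d - 4)*(d + 1)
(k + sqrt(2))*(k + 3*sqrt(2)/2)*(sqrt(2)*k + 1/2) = sqrt(2)*k^3 + 11*k^2/2 + 17*sqrt(2)*k/4 + 3/2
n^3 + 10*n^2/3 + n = n*(n + 1/3)*(n + 3)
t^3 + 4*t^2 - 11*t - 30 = (t - 3)*(t + 2)*(t + 5)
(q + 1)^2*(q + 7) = q^3 + 9*q^2 + 15*q + 7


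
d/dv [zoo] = 0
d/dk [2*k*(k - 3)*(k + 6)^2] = 8*k^3 + 54*k^2 - 216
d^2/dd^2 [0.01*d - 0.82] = 0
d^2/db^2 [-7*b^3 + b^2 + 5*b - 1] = 2 - 42*b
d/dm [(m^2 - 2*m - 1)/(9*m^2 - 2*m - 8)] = 2*(8*m^2 + m + 7)/(81*m^4 - 36*m^3 - 140*m^2 + 32*m + 64)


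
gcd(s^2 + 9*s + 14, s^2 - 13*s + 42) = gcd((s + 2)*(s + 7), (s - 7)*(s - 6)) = 1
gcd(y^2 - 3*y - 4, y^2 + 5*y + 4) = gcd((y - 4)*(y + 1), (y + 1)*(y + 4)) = y + 1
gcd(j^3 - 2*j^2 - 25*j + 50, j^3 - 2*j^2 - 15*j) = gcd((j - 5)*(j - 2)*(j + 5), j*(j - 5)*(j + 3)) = j - 5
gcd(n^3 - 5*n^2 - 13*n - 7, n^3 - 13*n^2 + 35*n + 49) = n^2 - 6*n - 7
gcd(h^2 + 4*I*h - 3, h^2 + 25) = 1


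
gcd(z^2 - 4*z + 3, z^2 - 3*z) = z - 3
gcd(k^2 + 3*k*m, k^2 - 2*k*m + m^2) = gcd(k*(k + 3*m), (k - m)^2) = 1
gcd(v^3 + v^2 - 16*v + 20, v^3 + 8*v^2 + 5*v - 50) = v^2 + 3*v - 10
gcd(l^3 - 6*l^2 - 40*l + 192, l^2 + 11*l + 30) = l + 6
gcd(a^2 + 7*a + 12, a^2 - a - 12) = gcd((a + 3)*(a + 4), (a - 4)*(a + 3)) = a + 3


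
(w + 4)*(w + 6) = w^2 + 10*w + 24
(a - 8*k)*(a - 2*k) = a^2 - 10*a*k + 16*k^2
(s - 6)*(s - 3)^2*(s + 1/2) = s^4 - 23*s^3/2 + 39*s^2 - 63*s/2 - 27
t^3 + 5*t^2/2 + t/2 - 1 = (t - 1/2)*(t + 1)*(t + 2)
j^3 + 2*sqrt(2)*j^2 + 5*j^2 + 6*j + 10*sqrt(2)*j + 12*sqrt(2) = (j + 2)*(j + 3)*(j + 2*sqrt(2))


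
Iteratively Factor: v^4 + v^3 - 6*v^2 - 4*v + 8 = (v - 1)*(v^3 + 2*v^2 - 4*v - 8) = (v - 1)*(v + 2)*(v^2 - 4) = (v - 2)*(v - 1)*(v + 2)*(v + 2)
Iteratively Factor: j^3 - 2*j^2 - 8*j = (j)*(j^2 - 2*j - 8) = j*(j + 2)*(j - 4)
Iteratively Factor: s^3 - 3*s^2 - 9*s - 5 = (s + 1)*(s^2 - 4*s - 5) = (s + 1)^2*(s - 5)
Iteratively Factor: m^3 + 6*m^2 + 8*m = (m)*(m^2 + 6*m + 8) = m*(m + 4)*(m + 2)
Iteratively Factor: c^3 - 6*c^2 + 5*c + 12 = (c - 3)*(c^2 - 3*c - 4) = (c - 3)*(c + 1)*(c - 4)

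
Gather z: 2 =2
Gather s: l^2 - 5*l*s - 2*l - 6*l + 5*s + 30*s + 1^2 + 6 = l^2 - 8*l + s*(35 - 5*l) + 7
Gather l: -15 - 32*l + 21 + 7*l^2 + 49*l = 7*l^2 + 17*l + 6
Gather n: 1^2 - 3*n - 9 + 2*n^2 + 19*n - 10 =2*n^2 + 16*n - 18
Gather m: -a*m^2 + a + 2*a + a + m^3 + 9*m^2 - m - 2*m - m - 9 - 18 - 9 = 4*a + m^3 + m^2*(9 - a) - 4*m - 36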